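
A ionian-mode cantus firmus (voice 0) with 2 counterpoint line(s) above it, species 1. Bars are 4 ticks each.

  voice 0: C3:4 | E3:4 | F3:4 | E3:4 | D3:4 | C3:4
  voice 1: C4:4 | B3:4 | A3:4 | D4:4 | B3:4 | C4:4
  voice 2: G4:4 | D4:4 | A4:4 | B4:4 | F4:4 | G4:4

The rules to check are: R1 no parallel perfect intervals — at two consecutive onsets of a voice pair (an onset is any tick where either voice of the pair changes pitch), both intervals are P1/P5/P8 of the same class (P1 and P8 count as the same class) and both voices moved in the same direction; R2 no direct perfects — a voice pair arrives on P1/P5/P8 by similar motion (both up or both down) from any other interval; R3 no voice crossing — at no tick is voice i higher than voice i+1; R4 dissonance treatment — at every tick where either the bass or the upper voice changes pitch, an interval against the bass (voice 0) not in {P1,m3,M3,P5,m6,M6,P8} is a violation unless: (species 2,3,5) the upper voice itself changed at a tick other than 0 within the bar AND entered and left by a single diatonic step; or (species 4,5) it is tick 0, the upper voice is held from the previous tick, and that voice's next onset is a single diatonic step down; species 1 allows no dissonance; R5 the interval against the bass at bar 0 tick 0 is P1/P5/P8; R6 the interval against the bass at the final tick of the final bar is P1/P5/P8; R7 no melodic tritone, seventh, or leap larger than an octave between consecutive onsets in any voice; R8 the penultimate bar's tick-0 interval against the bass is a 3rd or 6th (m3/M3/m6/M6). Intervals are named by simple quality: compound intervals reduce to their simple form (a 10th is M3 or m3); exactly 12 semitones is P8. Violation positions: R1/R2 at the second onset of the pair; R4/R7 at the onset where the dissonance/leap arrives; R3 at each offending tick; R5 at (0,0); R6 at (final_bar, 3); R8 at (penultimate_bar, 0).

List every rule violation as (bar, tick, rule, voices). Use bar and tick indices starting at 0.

(1, 0, R4, (0, 2))
(3, 0, R4, (0, 1))
(4, 0, R7, (2,))
(5, 0, R2, (1, 2))

bar 0: v0=C3 v1=C4 v2=G4 downbeat P5
bar 1: v0=E3 v1=B3 v2=D4 downbeat m7
bar 2: v0=F3 v1=A3 v2=A4 downbeat M3
bar 3: v0=E3 v1=D4 v2=B4 downbeat P5
bar 4: v0=D3 v1=B3 v2=F4 downbeat m3
bar 5: v0=C3 v1=C4 v2=G4 downbeat P5
  -> R4 @ bar 1 tick 0 v(0, 2): E3/D4 m7 untreated
  -> R4 @ bar 3 tick 0 v(0, 1): E3/D4 m7 untreated
  -> R7 @ bar 4 tick 0 v(2,): B4->F4 leap 6st
  -> R2 @ bar 5 tick 0 v(1, 2): B3/F4 TT -> C4/G4 P5 similar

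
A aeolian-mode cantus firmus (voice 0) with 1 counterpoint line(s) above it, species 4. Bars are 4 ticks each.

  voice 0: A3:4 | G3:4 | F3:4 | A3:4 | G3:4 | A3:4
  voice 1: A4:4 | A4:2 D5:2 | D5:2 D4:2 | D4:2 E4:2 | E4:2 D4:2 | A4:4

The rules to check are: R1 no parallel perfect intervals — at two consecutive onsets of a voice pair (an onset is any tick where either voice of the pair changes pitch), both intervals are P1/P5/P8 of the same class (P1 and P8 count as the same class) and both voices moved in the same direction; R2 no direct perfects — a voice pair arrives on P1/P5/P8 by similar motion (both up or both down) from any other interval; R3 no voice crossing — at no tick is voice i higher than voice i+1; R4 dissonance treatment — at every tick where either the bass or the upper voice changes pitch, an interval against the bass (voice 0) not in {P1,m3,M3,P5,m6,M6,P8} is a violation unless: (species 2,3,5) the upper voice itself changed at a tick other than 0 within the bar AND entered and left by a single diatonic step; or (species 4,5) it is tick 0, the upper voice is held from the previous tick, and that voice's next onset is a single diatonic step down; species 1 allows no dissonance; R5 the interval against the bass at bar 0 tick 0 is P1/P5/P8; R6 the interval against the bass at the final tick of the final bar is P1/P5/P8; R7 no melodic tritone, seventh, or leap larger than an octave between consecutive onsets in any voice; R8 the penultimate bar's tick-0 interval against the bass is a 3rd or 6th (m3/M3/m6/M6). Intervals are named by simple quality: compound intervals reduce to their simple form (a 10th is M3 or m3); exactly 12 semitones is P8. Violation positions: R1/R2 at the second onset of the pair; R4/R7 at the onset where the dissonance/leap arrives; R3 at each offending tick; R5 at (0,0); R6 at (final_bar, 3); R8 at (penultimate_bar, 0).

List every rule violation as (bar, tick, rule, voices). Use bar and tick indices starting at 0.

(1, 0, R4, (0, 1))
(3, 0, R4, (0, 1))
(5, 0, R2, (0, 1))

bar 0: v0=A3 v1=A4 downbeat P8
bar 1: v0=G3 v1=A4 downbeat M2
bar 2: v0=F3 v1=D5 downbeat M6
bar 3: v0=A3 v1=D4 downbeat P4
bar 4: v0=G3 v1=E4 downbeat M6
bar 5: v0=A3 v1=A4 downbeat P8
  -> R4 @ bar 1 tick 0 v(0, 1): G3/A4 M2 untreated
  -> R4 @ bar 3 tick 0 v(0, 1): A3/D4 P4 untreated
  -> R2 @ bar 5 tick 0 v(0, 1): G3/D4 P5 -> A3/A4 P8 similar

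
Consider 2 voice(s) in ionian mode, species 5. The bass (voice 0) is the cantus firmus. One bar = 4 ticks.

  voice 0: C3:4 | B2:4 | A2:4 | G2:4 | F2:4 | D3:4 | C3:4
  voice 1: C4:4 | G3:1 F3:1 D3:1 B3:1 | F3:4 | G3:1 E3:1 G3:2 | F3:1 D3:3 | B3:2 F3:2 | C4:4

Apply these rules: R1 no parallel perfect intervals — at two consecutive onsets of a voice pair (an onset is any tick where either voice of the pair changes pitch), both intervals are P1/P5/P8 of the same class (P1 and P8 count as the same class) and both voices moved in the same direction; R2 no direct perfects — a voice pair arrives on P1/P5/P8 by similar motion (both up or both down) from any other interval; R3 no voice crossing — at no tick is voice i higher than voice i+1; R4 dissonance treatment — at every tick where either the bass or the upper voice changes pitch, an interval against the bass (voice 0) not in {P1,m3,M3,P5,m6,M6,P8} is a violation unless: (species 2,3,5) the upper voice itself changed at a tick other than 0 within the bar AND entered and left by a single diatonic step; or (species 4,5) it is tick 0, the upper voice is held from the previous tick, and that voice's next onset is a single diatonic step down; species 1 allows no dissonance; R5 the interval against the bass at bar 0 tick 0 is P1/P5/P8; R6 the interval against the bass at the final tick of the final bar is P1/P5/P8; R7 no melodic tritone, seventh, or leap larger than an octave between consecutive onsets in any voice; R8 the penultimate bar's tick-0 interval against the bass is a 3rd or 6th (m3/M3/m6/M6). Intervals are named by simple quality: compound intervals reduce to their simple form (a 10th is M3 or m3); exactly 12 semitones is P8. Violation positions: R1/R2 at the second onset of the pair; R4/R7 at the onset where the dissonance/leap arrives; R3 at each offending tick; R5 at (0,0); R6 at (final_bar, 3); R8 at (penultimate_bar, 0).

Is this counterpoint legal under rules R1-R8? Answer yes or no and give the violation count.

No (4 violations)

bar 0: v0=C3 v1=C4 (P8)
bar 1: v0=B2 v1=G3 (m6)
bar 2: v0=A2 v1=F3 (m6)
bar 3: v0=G2 v1=G3 (P8)
bar 4: v0=F2 v1=F3 (P8)
bar 5: v0=D3 v1=B3 (M6)
bar 6: v0=C3 v1=C4 (P8)
  R4 @ bar1.1: B2/F3 TT untreated
  R7 @ bar2.0: B3->F3 leap 6st
  R1 @ bar4.0: G2/G3 P8 -> F2/F3 P8 similar
  R7 @ bar5.2: B3->F3 leap 6st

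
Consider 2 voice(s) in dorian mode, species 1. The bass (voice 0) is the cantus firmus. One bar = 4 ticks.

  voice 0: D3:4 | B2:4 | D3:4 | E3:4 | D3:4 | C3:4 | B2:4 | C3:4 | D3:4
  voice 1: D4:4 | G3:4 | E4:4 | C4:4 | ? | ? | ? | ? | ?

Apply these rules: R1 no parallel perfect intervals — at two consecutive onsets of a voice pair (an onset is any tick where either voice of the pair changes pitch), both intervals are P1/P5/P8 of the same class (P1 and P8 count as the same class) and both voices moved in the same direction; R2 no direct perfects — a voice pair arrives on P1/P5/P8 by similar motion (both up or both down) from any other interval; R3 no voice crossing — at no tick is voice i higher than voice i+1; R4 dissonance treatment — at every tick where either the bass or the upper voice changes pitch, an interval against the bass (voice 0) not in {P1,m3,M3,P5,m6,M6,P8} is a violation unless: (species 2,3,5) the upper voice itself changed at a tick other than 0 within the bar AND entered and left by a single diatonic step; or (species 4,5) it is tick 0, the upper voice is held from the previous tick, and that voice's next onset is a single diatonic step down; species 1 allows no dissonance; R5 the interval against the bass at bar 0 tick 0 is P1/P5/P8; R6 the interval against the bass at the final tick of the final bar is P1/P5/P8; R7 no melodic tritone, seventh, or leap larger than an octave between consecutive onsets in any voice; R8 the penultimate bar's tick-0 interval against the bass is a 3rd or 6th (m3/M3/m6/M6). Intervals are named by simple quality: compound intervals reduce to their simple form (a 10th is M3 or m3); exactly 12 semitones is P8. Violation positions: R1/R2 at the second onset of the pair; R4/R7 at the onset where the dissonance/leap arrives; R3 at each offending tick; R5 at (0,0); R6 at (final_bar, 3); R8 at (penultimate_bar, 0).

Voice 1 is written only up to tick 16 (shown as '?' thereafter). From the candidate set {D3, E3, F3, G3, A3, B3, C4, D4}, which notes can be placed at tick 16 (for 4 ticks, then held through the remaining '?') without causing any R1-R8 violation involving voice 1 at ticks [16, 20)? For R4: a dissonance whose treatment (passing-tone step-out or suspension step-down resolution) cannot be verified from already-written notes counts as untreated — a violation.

{B3, D4, F3}

D3: violates R2,R7
E3: violates R4
F3: legal
G3: violates R4
A3: violates R2
B3: legal
C4: violates R4
D4: legal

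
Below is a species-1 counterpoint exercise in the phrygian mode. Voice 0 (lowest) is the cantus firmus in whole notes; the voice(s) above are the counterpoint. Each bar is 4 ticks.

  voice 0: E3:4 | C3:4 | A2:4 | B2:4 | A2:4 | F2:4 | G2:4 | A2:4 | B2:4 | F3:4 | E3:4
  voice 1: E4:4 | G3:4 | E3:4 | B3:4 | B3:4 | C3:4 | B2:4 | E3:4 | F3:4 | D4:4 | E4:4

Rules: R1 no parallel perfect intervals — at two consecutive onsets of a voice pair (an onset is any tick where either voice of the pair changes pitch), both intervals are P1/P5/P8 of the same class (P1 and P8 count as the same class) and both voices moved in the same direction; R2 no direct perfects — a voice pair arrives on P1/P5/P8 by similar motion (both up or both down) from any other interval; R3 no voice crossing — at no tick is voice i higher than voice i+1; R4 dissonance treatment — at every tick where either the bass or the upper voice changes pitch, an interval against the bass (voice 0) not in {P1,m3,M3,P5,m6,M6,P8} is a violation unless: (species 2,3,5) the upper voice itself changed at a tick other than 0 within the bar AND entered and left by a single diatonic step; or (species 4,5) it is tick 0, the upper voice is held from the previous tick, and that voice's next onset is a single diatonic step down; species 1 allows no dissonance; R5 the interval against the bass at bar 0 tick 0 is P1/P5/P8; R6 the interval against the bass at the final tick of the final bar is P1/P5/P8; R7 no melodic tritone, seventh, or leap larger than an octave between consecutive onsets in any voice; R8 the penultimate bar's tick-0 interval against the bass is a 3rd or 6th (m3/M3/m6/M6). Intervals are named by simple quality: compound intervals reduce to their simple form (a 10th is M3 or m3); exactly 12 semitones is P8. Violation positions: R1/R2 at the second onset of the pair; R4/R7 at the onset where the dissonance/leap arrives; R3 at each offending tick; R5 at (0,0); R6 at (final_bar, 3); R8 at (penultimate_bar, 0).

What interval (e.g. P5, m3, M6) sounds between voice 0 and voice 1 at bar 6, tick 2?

M3

voice 0=G2 voice 1=B2 -> M3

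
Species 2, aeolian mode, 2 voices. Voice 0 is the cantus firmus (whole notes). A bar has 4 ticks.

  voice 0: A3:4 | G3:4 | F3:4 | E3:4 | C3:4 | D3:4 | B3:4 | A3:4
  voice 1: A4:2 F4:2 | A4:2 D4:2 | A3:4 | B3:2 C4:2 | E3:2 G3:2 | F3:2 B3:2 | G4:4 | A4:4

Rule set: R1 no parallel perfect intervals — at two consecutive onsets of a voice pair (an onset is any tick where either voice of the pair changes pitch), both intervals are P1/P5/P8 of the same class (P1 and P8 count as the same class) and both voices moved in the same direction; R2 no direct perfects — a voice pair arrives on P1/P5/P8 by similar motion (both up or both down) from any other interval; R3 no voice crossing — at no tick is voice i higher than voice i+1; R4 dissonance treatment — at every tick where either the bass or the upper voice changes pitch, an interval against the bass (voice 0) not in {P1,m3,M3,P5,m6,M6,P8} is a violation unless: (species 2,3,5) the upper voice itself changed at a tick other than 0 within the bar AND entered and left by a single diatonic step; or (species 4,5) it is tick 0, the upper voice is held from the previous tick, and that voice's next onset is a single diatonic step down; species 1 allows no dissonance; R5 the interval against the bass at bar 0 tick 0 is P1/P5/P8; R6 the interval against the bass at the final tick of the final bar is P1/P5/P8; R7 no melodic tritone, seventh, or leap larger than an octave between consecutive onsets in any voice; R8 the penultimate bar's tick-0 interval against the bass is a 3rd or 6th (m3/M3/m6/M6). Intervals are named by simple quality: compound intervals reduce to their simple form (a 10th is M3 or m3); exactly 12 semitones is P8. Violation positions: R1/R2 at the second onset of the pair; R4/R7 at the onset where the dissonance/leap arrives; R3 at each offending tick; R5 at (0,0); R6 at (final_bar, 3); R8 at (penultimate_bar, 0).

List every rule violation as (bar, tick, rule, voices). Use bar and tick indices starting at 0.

bar 0: v0=A3 v1=A4 downbeat P8
bar 1: v0=G3 v1=A4 downbeat M2
bar 2: v0=F3 v1=A3 downbeat M3
bar 3: v0=E3 v1=B3 downbeat P5
bar 4: v0=C3 v1=E3 downbeat M3
bar 5: v0=D3 v1=F3 downbeat m3
bar 6: v0=B3 v1=G4 downbeat m6
bar 7: v0=A3 v1=A4 downbeat P8
  -> R4 @ bar 1 tick 0 v(0, 1): G3/A4 M2 untreated
  -> R7 @ bar 5 tick 2 v(1,): F3->B3 leap 6st

(1, 0, R4, (0, 1))
(5, 2, R7, (1,))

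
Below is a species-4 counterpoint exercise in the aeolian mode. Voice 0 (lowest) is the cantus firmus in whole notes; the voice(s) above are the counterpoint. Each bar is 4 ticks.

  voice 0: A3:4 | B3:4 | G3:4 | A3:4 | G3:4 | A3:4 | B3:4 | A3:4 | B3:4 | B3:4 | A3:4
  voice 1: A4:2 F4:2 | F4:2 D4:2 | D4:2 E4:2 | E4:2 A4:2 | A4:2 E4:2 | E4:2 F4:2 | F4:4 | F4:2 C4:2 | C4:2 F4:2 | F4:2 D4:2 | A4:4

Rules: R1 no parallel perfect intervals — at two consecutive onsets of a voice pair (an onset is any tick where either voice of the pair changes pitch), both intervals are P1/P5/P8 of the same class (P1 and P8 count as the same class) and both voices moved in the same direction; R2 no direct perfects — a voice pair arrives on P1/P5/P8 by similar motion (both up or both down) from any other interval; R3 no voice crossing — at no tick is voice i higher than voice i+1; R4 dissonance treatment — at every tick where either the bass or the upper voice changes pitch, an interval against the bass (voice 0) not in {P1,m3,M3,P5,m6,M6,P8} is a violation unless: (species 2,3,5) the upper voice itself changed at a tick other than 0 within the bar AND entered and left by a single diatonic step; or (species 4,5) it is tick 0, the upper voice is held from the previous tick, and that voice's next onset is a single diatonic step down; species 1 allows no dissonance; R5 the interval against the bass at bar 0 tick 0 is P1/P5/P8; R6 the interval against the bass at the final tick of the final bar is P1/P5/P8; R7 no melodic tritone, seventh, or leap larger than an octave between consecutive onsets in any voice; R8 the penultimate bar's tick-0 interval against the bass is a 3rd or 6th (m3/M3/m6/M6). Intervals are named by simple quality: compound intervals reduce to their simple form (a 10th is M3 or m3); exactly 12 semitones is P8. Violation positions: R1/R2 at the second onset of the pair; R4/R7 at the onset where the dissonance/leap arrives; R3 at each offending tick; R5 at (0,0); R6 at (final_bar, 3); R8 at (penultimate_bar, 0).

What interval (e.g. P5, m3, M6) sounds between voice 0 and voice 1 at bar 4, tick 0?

voice 0=G3 voice 1=A4 -> M2

M2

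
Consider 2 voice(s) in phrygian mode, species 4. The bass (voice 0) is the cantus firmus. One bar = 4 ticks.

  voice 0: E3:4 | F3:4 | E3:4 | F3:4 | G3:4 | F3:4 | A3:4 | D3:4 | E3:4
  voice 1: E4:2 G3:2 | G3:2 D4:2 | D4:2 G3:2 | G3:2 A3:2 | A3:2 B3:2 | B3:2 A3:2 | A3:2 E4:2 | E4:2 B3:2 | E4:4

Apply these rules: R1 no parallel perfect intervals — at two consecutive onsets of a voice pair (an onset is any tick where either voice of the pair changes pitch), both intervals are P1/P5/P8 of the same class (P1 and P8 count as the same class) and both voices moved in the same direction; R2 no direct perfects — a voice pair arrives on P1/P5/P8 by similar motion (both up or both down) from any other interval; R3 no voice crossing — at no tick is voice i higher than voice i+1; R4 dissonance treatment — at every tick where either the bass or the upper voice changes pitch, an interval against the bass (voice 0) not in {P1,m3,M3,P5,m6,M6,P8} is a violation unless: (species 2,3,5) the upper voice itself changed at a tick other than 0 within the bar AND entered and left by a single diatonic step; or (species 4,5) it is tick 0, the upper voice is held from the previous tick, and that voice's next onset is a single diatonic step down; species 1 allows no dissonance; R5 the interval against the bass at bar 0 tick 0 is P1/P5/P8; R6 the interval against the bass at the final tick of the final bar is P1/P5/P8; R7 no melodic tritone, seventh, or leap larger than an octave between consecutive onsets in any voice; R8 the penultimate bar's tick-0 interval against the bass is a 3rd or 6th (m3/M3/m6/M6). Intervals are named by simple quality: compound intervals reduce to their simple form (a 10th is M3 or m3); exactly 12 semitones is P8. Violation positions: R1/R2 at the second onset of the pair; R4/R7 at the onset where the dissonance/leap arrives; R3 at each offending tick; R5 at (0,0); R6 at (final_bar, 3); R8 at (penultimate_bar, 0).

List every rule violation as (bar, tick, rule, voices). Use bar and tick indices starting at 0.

bar 0: v0=E3 v1=E4 downbeat P8
bar 1: v0=F3 v1=G3 downbeat M2
bar 2: v0=E3 v1=D4 downbeat m7
bar 3: v0=F3 v1=G3 downbeat M2
bar 4: v0=G3 v1=A3 downbeat M2
bar 5: v0=F3 v1=B3 downbeat TT
bar 6: v0=A3 v1=A3 downbeat P1
bar 7: v0=D3 v1=E4 downbeat M2
bar 8: v0=E3 v1=E4 downbeat P8
  -> R4 @ bar 1 tick 0 v(0, 1): F3/G3 M2 untreated
  -> R4 @ bar 2 tick 0 v(0, 1): E3/D4 m7 untreated
  -> R4 @ bar 3 tick 0 v(0, 1): F3/G3 M2 untreated
  -> R4 @ bar 4 tick 0 v(0, 1): G3/A3 M2 untreated
  -> R4 @ bar 7 tick 0 v(0, 1): D3/E4 M2 untreated
  -> R8 @ bar 7 tick 0 v(0, 1): penult M2 not 3rd/6th
  -> R2 @ bar 8 tick 0 v(0, 1): D3/B3 M6 -> E3/E4 P8 similar

(1, 0, R4, (0, 1))
(2, 0, R4, (0, 1))
(3, 0, R4, (0, 1))
(4, 0, R4, (0, 1))
(7, 0, R4, (0, 1))
(7, 0, R8, (0, 1))
(8, 0, R2, (0, 1))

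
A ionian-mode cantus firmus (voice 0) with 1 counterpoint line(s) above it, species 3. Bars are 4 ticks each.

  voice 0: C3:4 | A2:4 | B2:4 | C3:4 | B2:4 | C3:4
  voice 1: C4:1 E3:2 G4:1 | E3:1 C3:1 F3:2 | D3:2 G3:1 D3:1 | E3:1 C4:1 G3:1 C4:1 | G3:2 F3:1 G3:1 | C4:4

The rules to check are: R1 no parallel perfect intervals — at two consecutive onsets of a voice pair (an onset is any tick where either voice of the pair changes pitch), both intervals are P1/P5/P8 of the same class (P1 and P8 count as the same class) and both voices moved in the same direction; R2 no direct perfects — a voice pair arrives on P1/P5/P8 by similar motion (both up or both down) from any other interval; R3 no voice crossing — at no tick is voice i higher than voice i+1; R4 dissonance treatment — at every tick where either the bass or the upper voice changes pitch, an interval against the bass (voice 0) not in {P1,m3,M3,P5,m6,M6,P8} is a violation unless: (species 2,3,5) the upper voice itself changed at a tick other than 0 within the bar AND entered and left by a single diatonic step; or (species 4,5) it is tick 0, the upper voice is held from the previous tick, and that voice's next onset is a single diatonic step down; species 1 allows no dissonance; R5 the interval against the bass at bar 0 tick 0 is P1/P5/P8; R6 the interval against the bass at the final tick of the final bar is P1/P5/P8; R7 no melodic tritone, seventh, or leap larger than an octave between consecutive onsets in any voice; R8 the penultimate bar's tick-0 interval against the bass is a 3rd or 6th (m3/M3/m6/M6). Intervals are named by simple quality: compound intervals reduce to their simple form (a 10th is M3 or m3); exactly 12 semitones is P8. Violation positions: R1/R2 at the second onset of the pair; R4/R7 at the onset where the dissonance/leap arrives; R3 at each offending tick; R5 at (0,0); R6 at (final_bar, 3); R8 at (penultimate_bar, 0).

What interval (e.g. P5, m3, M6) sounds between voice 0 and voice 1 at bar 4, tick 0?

voice 0=B2 voice 1=G3 -> m6

m6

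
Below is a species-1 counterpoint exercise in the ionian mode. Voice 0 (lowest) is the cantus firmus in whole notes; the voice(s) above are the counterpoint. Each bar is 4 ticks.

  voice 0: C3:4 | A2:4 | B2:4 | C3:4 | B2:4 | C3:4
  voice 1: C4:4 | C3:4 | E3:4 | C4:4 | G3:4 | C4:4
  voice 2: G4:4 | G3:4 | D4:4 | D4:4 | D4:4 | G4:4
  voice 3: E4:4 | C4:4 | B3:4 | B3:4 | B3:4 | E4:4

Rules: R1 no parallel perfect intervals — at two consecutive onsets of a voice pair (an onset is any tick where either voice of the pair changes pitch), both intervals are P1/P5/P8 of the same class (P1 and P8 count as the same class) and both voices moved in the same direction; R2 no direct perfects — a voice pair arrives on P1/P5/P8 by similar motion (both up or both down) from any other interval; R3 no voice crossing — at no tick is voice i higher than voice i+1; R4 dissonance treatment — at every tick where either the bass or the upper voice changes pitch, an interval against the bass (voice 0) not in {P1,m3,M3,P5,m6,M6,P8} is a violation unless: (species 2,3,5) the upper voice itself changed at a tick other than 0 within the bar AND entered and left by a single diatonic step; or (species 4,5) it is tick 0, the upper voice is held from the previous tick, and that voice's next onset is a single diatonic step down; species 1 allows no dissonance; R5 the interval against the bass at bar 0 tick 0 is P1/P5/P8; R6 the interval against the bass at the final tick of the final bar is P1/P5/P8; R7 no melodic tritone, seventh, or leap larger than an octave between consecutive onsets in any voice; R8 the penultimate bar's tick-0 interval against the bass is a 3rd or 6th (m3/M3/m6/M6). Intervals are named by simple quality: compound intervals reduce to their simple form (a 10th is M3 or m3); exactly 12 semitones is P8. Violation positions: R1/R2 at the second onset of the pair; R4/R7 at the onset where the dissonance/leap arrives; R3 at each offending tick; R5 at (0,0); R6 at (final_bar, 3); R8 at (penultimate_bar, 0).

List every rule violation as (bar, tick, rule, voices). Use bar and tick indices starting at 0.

(0, 0, R3, (2, 3))
(0, 0, R5, (0, 3))
(0, 1, R3, (2, 3))
(0, 2, R3, (2, 3))
(0, 3, R3, (2, 3))
(1, 0, R1, (1, 2))
(1, 0, R2, (1, 3))
(1, 0, R4, (0, 2))
(2, 0, R3, (2, 3))
(2, 0, R4, (0, 1))
(2, 1, R3, (2, 3))
(2, 2, R3, (2, 3))
(2, 3, R3, (2, 3))
(3, 0, R2, (0, 1))
(3, 0, R3, (2, 3))
(3, 0, R4, (0, 2))
(3, 0, R4, (0, 3))
(3, 1, R3, (2, 3))
(3, 2, R3, (2, 3))
(3, 3, R3, (2, 3))
(4, 0, R3, (2, 3))
(4, 0, R8, (0, 3))
(4, 1, R3, (2, 3))
(4, 2, R3, (2, 3))
(4, 3, R3, (2, 3))
(5, 0, R1, (1, 2))
(5, 0, R2, (0, 1))
(5, 0, R2, (0, 2))
(5, 0, R3, (2, 3))
(5, 1, R3, (2, 3))
(5, 2, R3, (2, 3))
(5, 3, R3, (2, 3))
(5, 3, R6, (0, 3))

bar 0: v0=C3 v1=C4 v2=G4 v3=E4 downbeat M3
bar 1: v0=A2 v1=C3 v2=G3 v3=C4 downbeat m3
bar 2: v0=B2 v1=E3 v2=D4 v3=B3 downbeat P8
bar 3: v0=C3 v1=C4 v2=D4 v3=B3 downbeat M7
bar 4: v0=B2 v1=G3 v2=D4 v3=B3 downbeat P8
bar 5: v0=C3 v1=C4 v2=G4 v3=E4 downbeat M3
  -> R3 @ bar 0 tick 0 v(2, 3): G4 above E4
  -> R5 @ bar 0 tick 0 v(0, 3): opens on M3
  -> R3 @ bar 0 tick 1 v(2, 3): G4 above E4
  -> R3 @ bar 0 tick 2 v(2, 3): G4 above E4
  -> R3 @ bar 0 tick 3 v(2, 3): G4 above E4
  -> R1 @ bar 1 tick 0 v(1, 2): C4/G4 P5 -> C3/G3 P5 similar
  -> R2 @ bar 1 tick 0 v(1, 3): C4/E4 M3 -> C3/C4 P8 similar
  -> R4 @ bar 1 tick 0 v(0, 2): A2/G3 m7 untreated
  -> R3 @ bar 2 tick 0 v(2, 3): D4 above B3
  -> R4 @ bar 2 tick 0 v(0, 1): B2/E3 P4 untreated
  -> R3 @ bar 2 tick 1 v(2, 3): D4 above B3
  -> R3 @ bar 2 tick 2 v(2, 3): D4 above B3
  -> R3 @ bar 2 tick 3 v(2, 3): D4 above B3
  -> R2 @ bar 3 tick 0 v(0, 1): B2/E3 P4 -> C3/C4 P8 similar
  -> R3 @ bar 3 tick 0 v(2, 3): D4 above B3
  -> R4 @ bar 3 tick 0 v(0, 2): C3/D4 M2 untreated
  -> R4 @ bar 3 tick 0 v(0, 3): C3/B3 M7 untreated
  -> R3 @ bar 3 tick 1 v(2, 3): D4 above B3
  -> R3 @ bar 3 tick 2 v(2, 3): D4 above B3
  -> R3 @ bar 3 tick 3 v(2, 3): D4 above B3
  -> R3 @ bar 4 tick 0 v(2, 3): D4 above B3
  -> R8 @ bar 4 tick 0 v(0, 3): penult P8 not 3rd/6th
  -> R3 @ bar 4 tick 1 v(2, 3): D4 above B3
  -> R3 @ bar 4 tick 2 v(2, 3): D4 above B3
  -> R3 @ bar 4 tick 3 v(2, 3): D4 above B3
  -> R1 @ bar 5 tick 0 v(1, 2): G3/D4 P5 -> C4/G4 P5 similar
  -> R2 @ bar 5 tick 0 v(0, 1): B2/G3 m6 -> C3/C4 P8 similar
  -> R2 @ bar 5 tick 0 v(0, 2): B2/D4 m3 -> C3/G4 P5 similar
  -> R3 @ bar 5 tick 0 v(2, 3): G4 above E4
  -> R3 @ bar 5 tick 1 v(2, 3): G4 above E4
  -> R3 @ bar 5 tick 2 v(2, 3): G4 above E4
  -> R3 @ bar 5 tick 3 v(2, 3): G4 above E4
  -> R6 @ bar 5 tick 3 v(0, 3): closes on M3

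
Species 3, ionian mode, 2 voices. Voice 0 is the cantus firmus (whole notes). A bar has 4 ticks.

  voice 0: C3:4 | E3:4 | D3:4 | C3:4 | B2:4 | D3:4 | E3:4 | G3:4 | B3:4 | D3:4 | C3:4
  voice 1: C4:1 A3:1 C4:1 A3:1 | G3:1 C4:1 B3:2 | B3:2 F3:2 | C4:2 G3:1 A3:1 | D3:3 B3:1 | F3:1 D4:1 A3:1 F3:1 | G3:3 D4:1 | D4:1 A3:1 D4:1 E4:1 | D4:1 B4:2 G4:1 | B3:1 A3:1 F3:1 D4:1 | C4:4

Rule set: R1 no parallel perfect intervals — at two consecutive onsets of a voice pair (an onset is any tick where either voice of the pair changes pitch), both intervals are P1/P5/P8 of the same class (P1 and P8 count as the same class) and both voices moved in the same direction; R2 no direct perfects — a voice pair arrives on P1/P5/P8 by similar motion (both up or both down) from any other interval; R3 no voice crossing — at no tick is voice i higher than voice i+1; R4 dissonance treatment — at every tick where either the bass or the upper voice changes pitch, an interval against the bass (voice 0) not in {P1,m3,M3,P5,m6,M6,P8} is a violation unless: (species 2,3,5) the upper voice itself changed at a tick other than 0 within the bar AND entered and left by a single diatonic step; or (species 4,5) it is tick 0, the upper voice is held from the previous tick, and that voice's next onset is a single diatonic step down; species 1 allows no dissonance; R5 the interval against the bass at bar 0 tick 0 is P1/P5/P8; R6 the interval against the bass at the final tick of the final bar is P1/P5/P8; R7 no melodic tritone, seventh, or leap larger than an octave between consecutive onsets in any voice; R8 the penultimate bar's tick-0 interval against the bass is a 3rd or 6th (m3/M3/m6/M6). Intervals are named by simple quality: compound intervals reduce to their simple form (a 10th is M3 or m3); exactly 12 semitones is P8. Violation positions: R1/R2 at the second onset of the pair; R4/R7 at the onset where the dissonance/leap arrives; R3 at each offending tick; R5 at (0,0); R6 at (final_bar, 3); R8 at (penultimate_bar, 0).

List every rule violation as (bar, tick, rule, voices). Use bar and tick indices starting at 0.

bar 0: v0=C3 v1=C4 downbeat P8
bar 1: v0=E3 v1=G3 downbeat m3
bar 2: v0=D3 v1=B3 downbeat M6
bar 3: v0=C3 v1=C4 downbeat P8
bar 4: v0=B2 v1=D3 downbeat m3
bar 5: v0=D3 v1=F3 downbeat m3
bar 6: v0=E3 v1=G3 downbeat m3
bar 7: v0=G3 v1=D4 downbeat P5
bar 8: v0=B3 v1=D4 downbeat m3
bar 9: v0=D3 v1=B3 downbeat M6
bar 10: v0=C3 v1=C4 downbeat P8
  -> R7 @ bar 2 tick 2 v(1,): B3->F3 leap 6st
  -> R7 @ bar 5 tick 0 v(1,): B3->F3 leap 6st
  -> R4 @ bar 6 tick 3 v(0, 1): E3/D4 m7 untreated
  -> R4 @ bar 7 tick 1 v(0, 1): G3/A3 M2 untreated
  -> R1 @ bar 10 tick 0 v(0, 1): D3/D4 P8 -> C3/C4 P8 similar

(2, 2, R7, (1,))
(5, 0, R7, (1,))
(6, 3, R4, (0, 1))
(7, 1, R4, (0, 1))
(10, 0, R1, (0, 1))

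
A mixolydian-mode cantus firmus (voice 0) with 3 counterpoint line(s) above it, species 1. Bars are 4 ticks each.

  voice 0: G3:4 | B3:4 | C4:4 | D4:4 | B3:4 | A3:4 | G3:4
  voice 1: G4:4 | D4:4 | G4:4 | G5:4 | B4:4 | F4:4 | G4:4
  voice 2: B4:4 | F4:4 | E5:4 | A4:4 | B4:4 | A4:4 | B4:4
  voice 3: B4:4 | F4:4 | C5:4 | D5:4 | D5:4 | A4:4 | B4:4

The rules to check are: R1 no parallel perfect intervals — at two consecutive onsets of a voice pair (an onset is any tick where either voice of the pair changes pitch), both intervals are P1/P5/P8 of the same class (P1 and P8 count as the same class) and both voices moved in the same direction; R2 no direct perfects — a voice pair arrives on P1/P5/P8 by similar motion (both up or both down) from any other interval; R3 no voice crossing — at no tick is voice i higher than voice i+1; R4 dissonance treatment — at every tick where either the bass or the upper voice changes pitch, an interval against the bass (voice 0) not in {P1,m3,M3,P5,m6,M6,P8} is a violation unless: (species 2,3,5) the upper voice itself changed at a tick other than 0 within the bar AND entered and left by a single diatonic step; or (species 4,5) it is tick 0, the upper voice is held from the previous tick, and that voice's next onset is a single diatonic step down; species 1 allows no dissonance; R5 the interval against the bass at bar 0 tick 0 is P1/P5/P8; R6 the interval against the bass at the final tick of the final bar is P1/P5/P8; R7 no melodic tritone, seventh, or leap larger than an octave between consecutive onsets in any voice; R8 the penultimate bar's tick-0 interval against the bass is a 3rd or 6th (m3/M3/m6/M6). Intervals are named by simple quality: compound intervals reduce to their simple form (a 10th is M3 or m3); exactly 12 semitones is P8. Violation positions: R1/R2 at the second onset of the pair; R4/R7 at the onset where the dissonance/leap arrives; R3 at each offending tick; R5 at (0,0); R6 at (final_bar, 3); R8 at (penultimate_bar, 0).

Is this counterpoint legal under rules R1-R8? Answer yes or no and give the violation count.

bar 0: v0=G3 v1=G4 v2=B4 v3=B4 (M3)
bar 1: v0=B3 v1=D4 v2=F4 v3=F4 (TT)
bar 2: v0=C4 v1=G4 v2=E5 v3=C5 (P8)
bar 3: v0=D4 v1=G5 v2=A4 v3=D5 (P8)
bar 4: v0=B3 v1=B4 v2=B4 v3=D5 (m3)
bar 5: v0=A3 v1=F4 v2=A4 v3=A4 (P8)
bar 6: v0=G3 v1=G4 v2=B4 v3=B4 (M3)
  R5 @ bar0.0: opens on M3
  R5 @ bar0.0: opens on M3
  R1 @ bar1.0: B4/B4 P1 -> F4/F4 P1 similar
  R4 @ bar1.0: B3/F4 TT untreated
  R4 @ bar1.0: B3/F4 TT untreated
  R7 @ bar1.0: B4->F4 leap 6st
  R7 @ bar1.0: B4->F4 leap 6st
  R2 @ bar2.0: B3/D4 m3 -> C4/G4 P5 similar
  R2 @ bar2.0: B3/F4 TT -> C4/C5 P8 similar
  R3 @ bar2.0: E5 above C5
  R7 @ bar2.0: F4->E5 leap 11st
  R3 @ bar2.1: E5 above C5
  R3 @ bar2.2: E5 above C5
  R3 @ bar2.3: E5 above C5
  R1 @ bar3.0: C4/C5 P8 -> D4/D5 P8 similar
  R3 @ bar3.0: G5 above A4
  R4 @ bar3.0: D4/G5 P4 untreated
  R3 @ bar3.1: G5 above A4
  R3 @ bar3.2: G5 above A4
  R3 @ bar3.3: G5 above A4
  R2 @ bar4.0: D4/G5 P4 -> B3/B4 P8 similar
  R1 @ bar5.0: B3/B4 P8 -> A3/A4 P8 similar
  R2 @ bar5.0: B3/D5 m3 -> A3/A4 P8 similar
  R2 @ bar5.0: B4/D5 m3 -> A4/A4 P1 similar
  R7 @ bar5.0: B4->F4 leap 6st
  R8 @ bar5.0: penult P8 not 3rd/6th
  R8 @ bar5.0: penult P8 not 3rd/6th
  R1 @ bar6.0: A4/A4 P1 -> B4/B4 P1 similar
  R6 @ bar6.3: closes on M3
  R6 @ bar6.3: closes on M3

No (30 violations)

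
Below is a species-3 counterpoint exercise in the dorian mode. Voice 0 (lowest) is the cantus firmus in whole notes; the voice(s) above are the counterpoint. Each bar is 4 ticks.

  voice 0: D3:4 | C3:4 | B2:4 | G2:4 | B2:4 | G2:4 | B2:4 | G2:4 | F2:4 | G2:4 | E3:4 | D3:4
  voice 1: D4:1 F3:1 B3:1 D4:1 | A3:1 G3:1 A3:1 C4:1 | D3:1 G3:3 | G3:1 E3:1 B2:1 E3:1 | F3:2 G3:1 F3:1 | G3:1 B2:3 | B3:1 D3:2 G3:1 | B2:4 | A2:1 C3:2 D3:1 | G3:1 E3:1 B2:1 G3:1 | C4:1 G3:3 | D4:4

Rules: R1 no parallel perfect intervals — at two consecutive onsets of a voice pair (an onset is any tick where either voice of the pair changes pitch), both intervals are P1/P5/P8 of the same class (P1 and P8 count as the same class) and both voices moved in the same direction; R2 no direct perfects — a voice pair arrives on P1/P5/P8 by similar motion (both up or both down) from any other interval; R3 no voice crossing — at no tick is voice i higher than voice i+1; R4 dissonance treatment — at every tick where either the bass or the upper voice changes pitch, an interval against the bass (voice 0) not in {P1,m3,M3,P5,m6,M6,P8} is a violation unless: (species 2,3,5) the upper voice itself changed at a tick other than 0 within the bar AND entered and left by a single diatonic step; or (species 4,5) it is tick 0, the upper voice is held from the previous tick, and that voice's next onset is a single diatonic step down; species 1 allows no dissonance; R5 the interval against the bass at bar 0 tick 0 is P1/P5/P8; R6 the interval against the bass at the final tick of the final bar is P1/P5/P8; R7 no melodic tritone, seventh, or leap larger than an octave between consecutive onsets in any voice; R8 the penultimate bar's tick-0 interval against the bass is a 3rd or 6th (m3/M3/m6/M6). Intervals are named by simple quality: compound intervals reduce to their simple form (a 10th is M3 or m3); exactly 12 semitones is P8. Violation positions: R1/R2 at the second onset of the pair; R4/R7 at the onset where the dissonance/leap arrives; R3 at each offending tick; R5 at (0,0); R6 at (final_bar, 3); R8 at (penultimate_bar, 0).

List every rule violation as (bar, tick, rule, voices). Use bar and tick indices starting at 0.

bar 0: v0=D3 v1=D4 downbeat P8
bar 1: v0=C3 v1=A3 downbeat M6
bar 2: v0=B2 v1=D3 downbeat m3
bar 3: v0=G2 v1=G3 downbeat P8
bar 4: v0=B2 v1=F3 downbeat TT
bar 5: v0=G2 v1=G3 downbeat P8
bar 6: v0=B2 v1=B3 downbeat P8
bar 7: v0=G2 v1=B2 downbeat M3
bar 8: v0=F2 v1=A2 downbeat M3
bar 9: v0=G2 v1=G3 downbeat P8
bar 10: v0=E3 v1=C4 downbeat m6
bar 11: v0=D3 v1=D4 downbeat P8
  -> R7 @ bar 0 tick 2 v(1,): F3->B3 leap 6st
  -> R7 @ bar 2 tick 0 v(1,): C4->D3 leap 10st
  -> R4 @ bar 4 tick 0 v(0, 1): B2/F3 TT untreated
  -> R2 @ bar 6 tick 0 v(0, 1): G2/B2 M3 -> B2/B3 P8 similar
  -> R2 @ bar 9 tick 0 v(0, 1): F2/D3 M6 -> G2/G3 P8 similar

(0, 2, R7, (1,))
(2, 0, R7, (1,))
(4, 0, R4, (0, 1))
(6, 0, R2, (0, 1))
(9, 0, R2, (0, 1))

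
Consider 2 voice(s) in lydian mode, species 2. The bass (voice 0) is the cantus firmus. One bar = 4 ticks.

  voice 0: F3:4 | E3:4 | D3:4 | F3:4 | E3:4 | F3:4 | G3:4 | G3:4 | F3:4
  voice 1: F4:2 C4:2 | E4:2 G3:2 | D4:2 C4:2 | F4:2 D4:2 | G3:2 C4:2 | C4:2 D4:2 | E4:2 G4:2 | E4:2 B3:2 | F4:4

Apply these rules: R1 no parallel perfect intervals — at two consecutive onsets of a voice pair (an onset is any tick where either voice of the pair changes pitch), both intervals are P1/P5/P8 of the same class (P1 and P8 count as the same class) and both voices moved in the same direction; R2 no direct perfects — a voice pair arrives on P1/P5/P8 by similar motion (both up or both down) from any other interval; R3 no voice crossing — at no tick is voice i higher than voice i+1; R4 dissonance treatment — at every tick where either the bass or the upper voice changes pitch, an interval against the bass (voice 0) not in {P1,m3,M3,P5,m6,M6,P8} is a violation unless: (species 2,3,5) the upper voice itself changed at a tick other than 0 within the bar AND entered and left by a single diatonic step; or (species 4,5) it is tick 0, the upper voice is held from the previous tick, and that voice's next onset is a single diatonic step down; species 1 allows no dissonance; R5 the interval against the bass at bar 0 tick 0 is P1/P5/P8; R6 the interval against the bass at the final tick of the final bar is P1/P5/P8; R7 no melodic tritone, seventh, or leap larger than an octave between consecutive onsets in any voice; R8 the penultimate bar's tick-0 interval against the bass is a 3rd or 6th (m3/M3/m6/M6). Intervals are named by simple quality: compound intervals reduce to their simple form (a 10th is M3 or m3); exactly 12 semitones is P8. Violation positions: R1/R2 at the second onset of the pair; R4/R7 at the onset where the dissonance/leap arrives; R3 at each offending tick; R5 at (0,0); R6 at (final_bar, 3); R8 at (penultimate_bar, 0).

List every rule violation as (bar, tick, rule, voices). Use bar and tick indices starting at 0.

(2, 2, R4, (0, 1))
(3, 0, R2, (0, 1))
(8, 0, R7, (1,))

bar 0: v0=F3 v1=F4 downbeat P8
bar 1: v0=E3 v1=E4 downbeat P8
bar 2: v0=D3 v1=D4 downbeat P8
bar 3: v0=F3 v1=F4 downbeat P8
bar 4: v0=E3 v1=G3 downbeat m3
bar 5: v0=F3 v1=C4 downbeat P5
bar 6: v0=G3 v1=E4 downbeat M6
bar 7: v0=G3 v1=E4 downbeat M6
bar 8: v0=F3 v1=F4 downbeat P8
  -> R4 @ bar 2 tick 2 v(0, 1): D3/C4 m7 untreated
  -> R2 @ bar 3 tick 0 v(0, 1): D3/C4 m7 -> F3/F4 P8 similar
  -> R7 @ bar 8 tick 0 v(1,): B3->F4 leap 6st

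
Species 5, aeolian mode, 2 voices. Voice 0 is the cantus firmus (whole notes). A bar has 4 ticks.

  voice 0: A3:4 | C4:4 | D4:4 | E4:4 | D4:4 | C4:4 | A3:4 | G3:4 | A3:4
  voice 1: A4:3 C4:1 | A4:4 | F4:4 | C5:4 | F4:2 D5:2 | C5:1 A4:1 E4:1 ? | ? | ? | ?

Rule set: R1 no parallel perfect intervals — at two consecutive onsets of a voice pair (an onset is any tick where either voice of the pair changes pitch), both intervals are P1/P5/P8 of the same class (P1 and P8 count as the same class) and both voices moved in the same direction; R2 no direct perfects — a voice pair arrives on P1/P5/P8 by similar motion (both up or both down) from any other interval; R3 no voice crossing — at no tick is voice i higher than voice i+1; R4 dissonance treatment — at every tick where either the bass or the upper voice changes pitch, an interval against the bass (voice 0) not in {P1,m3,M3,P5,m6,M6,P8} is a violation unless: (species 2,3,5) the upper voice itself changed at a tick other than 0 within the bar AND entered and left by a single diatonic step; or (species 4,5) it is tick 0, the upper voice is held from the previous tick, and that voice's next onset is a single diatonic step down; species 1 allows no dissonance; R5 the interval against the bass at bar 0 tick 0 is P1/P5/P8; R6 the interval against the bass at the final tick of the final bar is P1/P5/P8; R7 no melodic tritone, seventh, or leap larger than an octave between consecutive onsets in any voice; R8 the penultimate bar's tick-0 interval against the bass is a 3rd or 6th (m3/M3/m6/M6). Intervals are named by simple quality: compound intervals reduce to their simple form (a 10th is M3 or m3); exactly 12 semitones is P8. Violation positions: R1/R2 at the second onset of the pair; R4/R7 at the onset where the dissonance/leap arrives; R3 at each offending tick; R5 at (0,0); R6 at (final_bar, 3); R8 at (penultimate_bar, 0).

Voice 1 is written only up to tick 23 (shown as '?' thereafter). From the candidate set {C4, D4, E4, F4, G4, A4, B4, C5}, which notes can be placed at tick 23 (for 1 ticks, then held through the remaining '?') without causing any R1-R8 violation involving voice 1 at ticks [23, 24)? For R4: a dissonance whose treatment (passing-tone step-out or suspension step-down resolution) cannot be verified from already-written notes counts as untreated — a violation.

C4: legal
D4: violates R4
E4: legal
F4: violates R4
G4: legal
A4: legal
B4: violates R4
C5: legal

{A4, C4, C5, E4, G4}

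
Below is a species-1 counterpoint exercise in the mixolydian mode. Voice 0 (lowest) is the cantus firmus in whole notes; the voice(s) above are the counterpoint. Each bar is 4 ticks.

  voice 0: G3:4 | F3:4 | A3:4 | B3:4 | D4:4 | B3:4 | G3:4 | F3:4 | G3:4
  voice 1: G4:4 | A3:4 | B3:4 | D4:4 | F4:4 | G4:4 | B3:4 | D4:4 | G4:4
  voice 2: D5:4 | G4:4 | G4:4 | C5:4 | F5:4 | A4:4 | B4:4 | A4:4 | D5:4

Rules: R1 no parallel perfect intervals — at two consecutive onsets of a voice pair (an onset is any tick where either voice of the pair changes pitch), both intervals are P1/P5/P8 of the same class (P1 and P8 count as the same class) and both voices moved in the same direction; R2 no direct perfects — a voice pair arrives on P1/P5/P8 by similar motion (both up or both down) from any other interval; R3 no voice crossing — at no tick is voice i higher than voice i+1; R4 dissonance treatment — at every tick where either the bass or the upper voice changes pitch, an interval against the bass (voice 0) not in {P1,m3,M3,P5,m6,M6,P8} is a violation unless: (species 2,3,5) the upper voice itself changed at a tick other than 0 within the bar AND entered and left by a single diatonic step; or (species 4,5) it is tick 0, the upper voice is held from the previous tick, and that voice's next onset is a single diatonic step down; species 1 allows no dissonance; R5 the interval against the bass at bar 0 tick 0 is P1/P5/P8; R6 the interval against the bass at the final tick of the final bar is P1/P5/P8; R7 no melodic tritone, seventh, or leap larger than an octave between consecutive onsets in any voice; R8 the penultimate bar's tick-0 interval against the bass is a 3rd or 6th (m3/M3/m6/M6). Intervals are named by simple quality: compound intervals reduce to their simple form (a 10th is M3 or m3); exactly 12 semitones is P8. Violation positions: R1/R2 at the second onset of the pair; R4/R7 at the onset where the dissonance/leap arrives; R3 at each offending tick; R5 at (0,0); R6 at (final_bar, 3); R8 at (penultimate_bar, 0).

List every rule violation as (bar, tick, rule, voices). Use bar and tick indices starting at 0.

bar 0: v0=G3 v1=G4 v2=D5 downbeat P5
bar 1: v0=F3 v1=A3 v2=G4 downbeat M2
bar 2: v0=A3 v1=B3 v2=G4 downbeat m7
bar 3: v0=B3 v1=D4 v2=C5 downbeat m2
bar 4: v0=D4 v1=F4 v2=F5 downbeat m3
bar 5: v0=B3 v1=G4 v2=A4 downbeat m7
bar 6: v0=G3 v1=B3 v2=B4 downbeat M3
bar 7: v0=F3 v1=D4 v2=A4 downbeat M3
bar 8: v0=G3 v1=G4 v2=D5 downbeat P5
  -> R4 @ bar 1 tick 0 v(0, 2): F3/G4 M2 untreated
  -> R7 @ bar 1 tick 0 v(1,): G4->A3 leap 10st
  -> R4 @ bar 2 tick 0 v(0, 1): A3/B3 M2 untreated
  -> R4 @ bar 2 tick 0 v(0, 2): A3/G4 m7 untreated
  -> R4 @ bar 3 tick 0 v(0, 2): B3/C5 m2 untreated
  -> R2 @ bar 4 tick 0 v(1, 2): D4/C5 m7 -> F4/F5 P8 similar
  -> R4 @ bar 5 tick 0 v(0, 2): B3/A4 m7 untreated
  -> R1 @ bar 8 tick 0 v(1, 2): D4/A4 P5 -> G4/D5 P5 similar
  -> R2 @ bar 8 tick 0 v(0, 1): F3/D4 M6 -> G3/G4 P8 similar
  -> R2 @ bar 8 tick 0 v(0, 2): F3/A4 M3 -> G3/D5 P5 similar

(1, 0, R4, (0, 2))
(1, 0, R7, (1,))
(2, 0, R4, (0, 1))
(2, 0, R4, (0, 2))
(3, 0, R4, (0, 2))
(4, 0, R2, (1, 2))
(5, 0, R4, (0, 2))
(8, 0, R1, (1, 2))
(8, 0, R2, (0, 1))
(8, 0, R2, (0, 2))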